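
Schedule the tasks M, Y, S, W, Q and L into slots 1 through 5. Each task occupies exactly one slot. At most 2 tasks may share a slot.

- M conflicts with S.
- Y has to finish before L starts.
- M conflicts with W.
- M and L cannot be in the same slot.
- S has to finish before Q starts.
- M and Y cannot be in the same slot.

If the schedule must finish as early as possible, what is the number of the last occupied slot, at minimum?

3

The precedence chain requires at least 2 distinct slots.
With at most 2 per slot and 6 tasks, at least 3 slots are needed.
3 works (last occupied slot: 3): for example Q=2, L=3, W=3, M=2, S=1, Y=1.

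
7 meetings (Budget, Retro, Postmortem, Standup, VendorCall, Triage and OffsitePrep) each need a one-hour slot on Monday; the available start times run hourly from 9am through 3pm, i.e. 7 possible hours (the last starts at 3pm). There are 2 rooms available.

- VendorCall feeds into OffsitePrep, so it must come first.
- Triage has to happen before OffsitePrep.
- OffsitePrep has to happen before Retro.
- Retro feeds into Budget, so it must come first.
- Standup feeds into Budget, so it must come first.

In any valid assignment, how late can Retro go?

Precedence pushes Retro to at least 11am; downstream work caps Retro at 2pm.
Retro at 2pm is achievable: VendorCall in 9am; Retro in 2pm; OffsitePrep in 10am; Standup in 10am; Triage in 9am; Postmortem in 11am; Budget in 3pm.

2pm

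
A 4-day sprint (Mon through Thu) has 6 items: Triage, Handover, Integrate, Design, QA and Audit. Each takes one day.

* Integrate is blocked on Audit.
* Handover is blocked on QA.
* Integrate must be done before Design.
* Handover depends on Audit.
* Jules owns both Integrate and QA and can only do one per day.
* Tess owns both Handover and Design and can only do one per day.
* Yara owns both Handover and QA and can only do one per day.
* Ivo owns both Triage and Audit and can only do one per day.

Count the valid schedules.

30

Splitting on Triage: it can be Mon (2), Tue (8), Wed (10), Thu (10). Listing each branch's schedules as (Handover, Integrate, Design, QA, Audit):
Triage=Mon: (Wed,Wed,Thu,Mon,Tue) (Wed,Wed,Thu,Tue,Tue) — 2.
Triage=Tue: (Tue,Tue,Wed,Mon,Mon) (Tue,Tue,Thu,Mon,Mon) (Tue,Wed,Thu,Mon,Mon) (Wed,Tue,Thu,Mon,Mon) (Wed,Wed,Thu,Mon,Mon) (Wed,Wed,Thu,Tue,Mon) (Thu,Tue,Wed,Mon,Mon) (Thu,Tue,Wed,Wed,Mon) — 8.
Triage=Wed: (Tue,Tue,Wed,Mon,Mon) (Tue,Tue,Thu,Mon,Mon) (Tue,Wed,Thu,Mon,Mon) (Wed,Tue,Thu,Mon,Mon) (Wed,Wed,Thu,Mon,Mon) (Wed,Wed,Thu,Mon,Tue) (Wed,Wed,Thu,Tue,Mon) (Wed,Wed,Thu,Tue,Tue) (Thu,Tue,Wed,Mon,Mon) (Thu,Tue,Wed,Wed,Mon) — 10.
Triage=Thu: (Tue,Tue,Wed,Mon,Mon) (Tue,Tue,Thu,Mon,Mon) (Tue,Wed,Thu,Mon,Mon) (Wed,Tue,Thu,Mon,Mon) (Wed,Wed,Thu,Mon,Mon) (Wed,Wed,Thu,Mon,Tue) (Wed,Wed,Thu,Tue,Mon) (Wed,Wed,Thu,Tue,Tue) (Thu,Tue,Wed,Mon,Mon) (Thu,Tue,Wed,Wed,Mon) — 10.
Summing: 2 + 8 + 10 + 10 = 30.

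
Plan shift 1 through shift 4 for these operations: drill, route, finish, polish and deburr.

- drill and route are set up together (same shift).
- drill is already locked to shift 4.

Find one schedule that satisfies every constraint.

polish=shift 1, deburr=shift 1, route=shift 4, drill=shift 4, finish=shift 1

Checking: drill = route = shift 4; drill=shift 4 in [shift 4,shift 4].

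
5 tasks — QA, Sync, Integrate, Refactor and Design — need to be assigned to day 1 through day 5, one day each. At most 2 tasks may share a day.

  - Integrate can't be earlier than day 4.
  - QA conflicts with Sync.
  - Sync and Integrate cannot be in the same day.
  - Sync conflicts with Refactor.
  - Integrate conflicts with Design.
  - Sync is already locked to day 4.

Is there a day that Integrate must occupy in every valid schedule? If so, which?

Integrate's window is day 4–day 5.
Sync is fixed at day 4, and Integrate can't share a day with Sync.
So Integrate must be day 5.

day 5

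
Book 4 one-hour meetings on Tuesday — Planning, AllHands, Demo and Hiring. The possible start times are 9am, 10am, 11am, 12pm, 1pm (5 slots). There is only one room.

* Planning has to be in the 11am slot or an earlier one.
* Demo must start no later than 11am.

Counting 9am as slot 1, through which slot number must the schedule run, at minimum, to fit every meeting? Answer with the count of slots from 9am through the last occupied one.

With at most 1 per slot and 4 meetings, at least 4 slots are needed.
4 works (last occupied slot: 12pm): for example Planning=9am, Demo=10am, AllHands=11am, Hiring=12pm.

4 slots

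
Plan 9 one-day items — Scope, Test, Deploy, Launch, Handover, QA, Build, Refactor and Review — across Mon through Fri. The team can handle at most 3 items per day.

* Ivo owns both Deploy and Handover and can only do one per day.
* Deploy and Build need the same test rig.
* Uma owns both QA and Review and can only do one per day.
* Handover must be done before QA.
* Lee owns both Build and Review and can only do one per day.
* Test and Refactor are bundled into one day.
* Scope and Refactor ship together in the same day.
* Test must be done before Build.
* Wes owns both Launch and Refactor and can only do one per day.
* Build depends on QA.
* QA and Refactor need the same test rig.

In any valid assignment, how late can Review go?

Review at Fri is achievable: Handover in Mon, Scope in Wed, Review in Fri, Launch in Mon, Test in Wed, Refactor in Wed, QA in Tue, Build in Thu, Deploy in Tue.

Fri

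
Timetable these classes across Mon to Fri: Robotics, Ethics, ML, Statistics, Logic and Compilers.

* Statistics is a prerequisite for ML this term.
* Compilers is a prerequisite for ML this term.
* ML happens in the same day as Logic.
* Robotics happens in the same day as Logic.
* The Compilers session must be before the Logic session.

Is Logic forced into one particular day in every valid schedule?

Logic can be Tue (e.g. Ethics in Mon; Statistics in Mon; Logic in Tue; Compilers in Mon; Robotics in Tue; ML in Tue) or Wed (e.g. Compilers=Mon; Statistics=Mon; ML=Wed; Ethics=Mon; Robotics=Wed; Logic=Wed).

No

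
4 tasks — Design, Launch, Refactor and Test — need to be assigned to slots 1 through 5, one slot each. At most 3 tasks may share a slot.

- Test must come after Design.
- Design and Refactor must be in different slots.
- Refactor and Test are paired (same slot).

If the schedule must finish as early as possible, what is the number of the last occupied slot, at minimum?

slot 2

The precedence chain requires at least 2 distinct slots.
With at most 3 per slot and 4 tasks, at least 2 slots are needed.
2 works (last occupied slot: 2): for example Refactor=2; Design=1; Test=2; Launch=1.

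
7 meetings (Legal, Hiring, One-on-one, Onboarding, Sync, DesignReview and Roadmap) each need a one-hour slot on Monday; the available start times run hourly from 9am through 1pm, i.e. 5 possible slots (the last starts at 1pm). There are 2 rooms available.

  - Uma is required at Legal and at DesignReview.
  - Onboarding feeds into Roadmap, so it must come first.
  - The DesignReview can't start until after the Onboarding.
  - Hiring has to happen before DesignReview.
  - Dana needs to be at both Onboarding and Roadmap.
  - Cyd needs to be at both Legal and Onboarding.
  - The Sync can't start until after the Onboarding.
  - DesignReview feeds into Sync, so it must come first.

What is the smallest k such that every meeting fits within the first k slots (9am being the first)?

4 slots

The precedence chain requires at least 3 distinct slots.
With at most 2 per slot and 7 meetings, at least 4 slots are needed.
4 works (last occupied slot: 12pm): for example Sync in 11am, DesignReview in 10am, Hiring in 9am, One-on-one in 12pm, Onboarding in 9am, Roadmap in 10am, Legal in 11am.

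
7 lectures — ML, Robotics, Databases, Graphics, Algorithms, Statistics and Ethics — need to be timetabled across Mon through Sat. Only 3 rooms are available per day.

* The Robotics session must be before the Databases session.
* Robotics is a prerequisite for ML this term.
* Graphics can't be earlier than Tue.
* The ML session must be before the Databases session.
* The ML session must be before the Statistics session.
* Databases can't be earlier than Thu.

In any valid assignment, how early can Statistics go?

Precedence pushes Statistics to at least Wed.
Statistics at Wed is achievable: Algorithms -> Mon, Robotics -> Mon, ML -> Tue, Ethics -> Mon, Graphics -> Tue, Statistics -> Wed, Databases -> Thu.

Wed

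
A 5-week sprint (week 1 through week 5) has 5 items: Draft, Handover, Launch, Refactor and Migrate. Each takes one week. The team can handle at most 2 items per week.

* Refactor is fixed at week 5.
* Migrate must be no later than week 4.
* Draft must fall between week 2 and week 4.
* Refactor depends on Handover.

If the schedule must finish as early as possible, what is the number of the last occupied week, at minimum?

week 5

The precedence chain requires at least 2 distinct weeks.
With at most 2 per week and 5 tasks, at least 3 weeks are needed.
Refactor can't be placed before week 5, so the schedule must run through at least week 5.
5 works (last occupied week: week 5): for example Launch in week 2; Handover in week 1; Migrate in week 1; Refactor in week 5; Draft in week 2.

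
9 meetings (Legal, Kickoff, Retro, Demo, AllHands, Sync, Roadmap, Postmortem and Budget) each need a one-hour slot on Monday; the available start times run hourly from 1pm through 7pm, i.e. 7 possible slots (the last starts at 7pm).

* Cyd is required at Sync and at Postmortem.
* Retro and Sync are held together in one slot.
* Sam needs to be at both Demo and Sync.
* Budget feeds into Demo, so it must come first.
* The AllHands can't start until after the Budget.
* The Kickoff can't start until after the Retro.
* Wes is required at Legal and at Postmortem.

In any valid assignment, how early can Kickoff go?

2pm

Precedence pushes Kickoff to at least 2pm.
Kickoff at 2pm is achievable: Postmortem -> 2pm, Sync -> 1pm, Demo -> 2pm, Kickoff -> 2pm, Legal -> 1pm, AllHands -> 2pm, Budget -> 1pm, Retro -> 1pm, Roadmap -> 1pm.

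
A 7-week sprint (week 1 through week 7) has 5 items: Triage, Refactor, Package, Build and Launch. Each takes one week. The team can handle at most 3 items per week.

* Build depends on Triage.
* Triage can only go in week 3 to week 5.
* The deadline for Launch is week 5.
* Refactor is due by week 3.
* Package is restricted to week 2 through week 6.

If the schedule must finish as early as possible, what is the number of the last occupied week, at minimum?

The precedence chain requires at least 2 distinct weeks.
With at most 3 per week and 5 work items, at least 2 weeks are needed.
Propagating the time windows through the other constraints, Build can't land before week 4, so the schedule must run through at least week 4.
4 works (last occupied week: week 4): for example Package=week 2; Refactor=week 1; Triage=week 3; Build=week 4; Launch=week 1.

week 4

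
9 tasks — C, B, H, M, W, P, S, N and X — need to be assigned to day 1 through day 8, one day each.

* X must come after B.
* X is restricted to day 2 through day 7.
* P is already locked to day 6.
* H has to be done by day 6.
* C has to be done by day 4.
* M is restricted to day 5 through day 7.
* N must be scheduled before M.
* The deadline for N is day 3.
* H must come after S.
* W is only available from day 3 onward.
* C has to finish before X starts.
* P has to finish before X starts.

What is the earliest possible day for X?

day 7

X is available from day 2; precedence pushes X to at least day 7; X's own window allows nothing later than day 7.
X at day 7 is achievable: W=day 3, M=day 5, C=day 1, H=day 2, X=day 7, P=day 6, B=day 1, N=day 1, S=day 1.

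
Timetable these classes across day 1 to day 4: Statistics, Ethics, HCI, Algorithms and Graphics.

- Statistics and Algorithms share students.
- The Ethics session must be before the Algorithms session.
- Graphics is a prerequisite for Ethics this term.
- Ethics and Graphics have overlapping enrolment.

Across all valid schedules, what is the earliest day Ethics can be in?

Precedence pushes Ethics to at least day 2; downstream work caps Ethics at day 3.
Ethics at day 2 is achievable: Statistics=day 1; Algorithms=day 3; HCI=day 1; Ethics=day 2; Graphics=day 1.

day 2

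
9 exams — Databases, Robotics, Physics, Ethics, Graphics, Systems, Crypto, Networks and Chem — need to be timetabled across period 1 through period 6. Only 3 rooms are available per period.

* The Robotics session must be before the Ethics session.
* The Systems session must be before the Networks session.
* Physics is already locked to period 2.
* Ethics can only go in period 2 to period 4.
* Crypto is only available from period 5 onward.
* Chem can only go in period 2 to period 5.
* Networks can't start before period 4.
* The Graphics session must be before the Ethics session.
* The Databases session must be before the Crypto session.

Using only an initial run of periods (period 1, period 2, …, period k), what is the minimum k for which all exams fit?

The precedence chain requires at least 2 distinct periods.
With at most 3 per period and 9 exams, at least 3 periods are needed.
Crypto can't be placed before period 5, so the schedule must run through at least period 5.
5 works (last occupied period: period 5): for example Networks in period 4, Databases in period 1, Crypto in period 5, Ethics in period 2, Physics in period 2, Systems in period 3, Robotics in period 1, Graphics in period 1, Chem in period 2.

5 periods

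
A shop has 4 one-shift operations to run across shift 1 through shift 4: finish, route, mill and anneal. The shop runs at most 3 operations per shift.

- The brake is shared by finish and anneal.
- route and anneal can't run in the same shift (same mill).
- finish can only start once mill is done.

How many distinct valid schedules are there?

54

Splitting on finish: it can be shift 2 (9), shift 3 (18), shift 4 (27). Listing each branch's schedules as (route, mill, anneal) by shift number:
finish=shift 2: (1,1,3) (1,1,4) (2,1,1) (2,1,3) (2,1,4) (3,1,1) (3,1,4) (4,1,1) (4,1,3) — 9.
finish=shift 3: (1,1,2) (1,1,4) (1,2,2) (1,2,4) (2,1,1) (2,1,4) (2,2,1) (2,2,4) (3,1,1) (3,1,2) (3,1,4) (3,2,1) (3,2,2) (3,2,4) (4,1,1) (4,1,2) (4,2,1) (4,2,2) — 18.
finish=shift 4: (1,1,2) (1,1,3) (1,2,2) (1,2,3) (1,3,2) (1,3,3) (2,1,1) (2,1,3) (2,2,1) (2,2,3) (2,3,1) (2,3,3) (3,1,1) (3,1,2) (3,2,1) (3,2,2) (3,3,1) (3,3,2) (4,1,1) (4,1,2) (4,1,3) (4,2,1) (4,2,2) (4,2,3) (4,3,1) (4,3,2) (4,3,3) — 27.
Summing: 9 + 18 + 27 = 54.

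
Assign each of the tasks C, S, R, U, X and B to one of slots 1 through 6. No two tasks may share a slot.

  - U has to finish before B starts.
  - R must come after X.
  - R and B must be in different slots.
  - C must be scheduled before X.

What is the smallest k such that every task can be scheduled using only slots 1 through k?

The precedence chain requires at least 3 distinct slots.
With at most 1 per slot and 6 tasks, at least 6 slots are needed.
6 works (last occupied slot: 6): for example C=1, S=6, B=5, U=4, R=3, X=2.

6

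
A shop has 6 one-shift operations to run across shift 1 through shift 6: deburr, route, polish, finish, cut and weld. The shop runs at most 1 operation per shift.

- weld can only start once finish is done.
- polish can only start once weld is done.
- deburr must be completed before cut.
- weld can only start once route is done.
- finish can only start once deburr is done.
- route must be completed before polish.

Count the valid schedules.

Splitting on deburr: it can be shift 1 (10), shift 2 (4). Listing each branch's schedules as (route, polish, finish, cut, weld) by shift number:
deburr=shift 1: (2,5,3,6,4) (2,6,3,4,5) (2,6,3,5,4) (2,6,4,3,5) (3,5,2,6,4) (3,6,2,4,5) (3,6,2,5,4) (3,6,4,2,5) (4,6,2,3,5) (4,6,3,2,5) — 10.
deburr=shift 2: (1,5,3,6,4) (1,6,3,4,5) (1,6,3,5,4) (1,6,4,3,5) — 4.
Summing: 10 + 4 = 14.

14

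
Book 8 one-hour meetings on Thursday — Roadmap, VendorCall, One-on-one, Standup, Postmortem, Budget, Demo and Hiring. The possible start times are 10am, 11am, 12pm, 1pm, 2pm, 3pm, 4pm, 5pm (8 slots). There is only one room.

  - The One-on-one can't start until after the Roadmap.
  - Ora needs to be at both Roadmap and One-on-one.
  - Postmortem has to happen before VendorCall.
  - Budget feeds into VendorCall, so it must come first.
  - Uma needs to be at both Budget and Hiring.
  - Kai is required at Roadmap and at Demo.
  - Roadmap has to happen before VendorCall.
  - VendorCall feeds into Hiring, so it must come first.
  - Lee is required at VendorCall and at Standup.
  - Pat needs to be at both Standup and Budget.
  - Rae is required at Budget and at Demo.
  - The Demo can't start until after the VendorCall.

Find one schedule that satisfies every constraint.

Budget -> 12pm, One-on-one -> 2pm, Hiring -> 4pm, Demo -> 3pm, Postmortem -> 11am, Standup -> 5pm, VendorCall -> 1pm, Roadmap -> 10am

Checking: VendorCall(1pm) before Demo(3pm); Postmortem(11am) before VendorCall(1pm); Roadmap(10am) before VendorCall(1pm); Budget(12pm) before VendorCall(1pm); VendorCall(1pm) before Hiring(4pm); Roadmap(10am) before One-on-one(2pm); Roadmap(10am) != One-on-one(2pm); VendorCall(1pm) != Standup(5pm); Roadmap(10am) != Demo(3pm); Standup(5pm) != Budget(12pm); Budget(12pm) != Hiring(4pm); Budget(12pm) != Demo(3pm); max 1 per slot (cap 1).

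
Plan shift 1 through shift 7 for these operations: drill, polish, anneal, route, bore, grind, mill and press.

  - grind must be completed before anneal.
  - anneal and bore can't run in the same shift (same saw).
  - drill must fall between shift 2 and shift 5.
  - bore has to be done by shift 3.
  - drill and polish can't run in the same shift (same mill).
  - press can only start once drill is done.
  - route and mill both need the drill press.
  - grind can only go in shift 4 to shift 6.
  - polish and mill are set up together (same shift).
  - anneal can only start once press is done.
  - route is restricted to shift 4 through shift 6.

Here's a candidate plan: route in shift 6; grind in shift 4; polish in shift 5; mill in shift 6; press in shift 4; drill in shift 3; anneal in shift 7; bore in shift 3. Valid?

route and mill both need the drill press — violated.
polish and mill are set up together (same shift) — violated.
grind must be completed before anneal — holds.
anneal and bore can't run in the same shift (same saw) — holds.
bore has to be done by shift 3 — holds.
anneal can only start once press is done — holds.
drill and polish can't run in the same shift (same mill) — holds.
grind can only go in shift 4 to shift 6 — holds.
press can only start once drill is done — holds.
route is restricted to shift 4 through shift 6 — holds.
drill must fall between shift 2 and shift 5 — holds.

Invalid. route and mill both need the drill press.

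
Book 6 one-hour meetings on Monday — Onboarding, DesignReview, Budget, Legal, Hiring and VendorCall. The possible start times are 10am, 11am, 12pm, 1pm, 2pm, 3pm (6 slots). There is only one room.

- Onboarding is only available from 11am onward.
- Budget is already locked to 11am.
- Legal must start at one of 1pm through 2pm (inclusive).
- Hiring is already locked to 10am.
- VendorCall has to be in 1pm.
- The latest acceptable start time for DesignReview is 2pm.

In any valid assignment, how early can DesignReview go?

12pm

DesignReview's own window allows nothing later than 2pm.
DesignReview at 12pm is achievable: Legal=2pm, VendorCall=1pm, Budget=11am, DesignReview=12pm, Hiring=10am, Onboarding=3pm.
Nothing earlier works — the capacity limit rule out every slot before 12pm.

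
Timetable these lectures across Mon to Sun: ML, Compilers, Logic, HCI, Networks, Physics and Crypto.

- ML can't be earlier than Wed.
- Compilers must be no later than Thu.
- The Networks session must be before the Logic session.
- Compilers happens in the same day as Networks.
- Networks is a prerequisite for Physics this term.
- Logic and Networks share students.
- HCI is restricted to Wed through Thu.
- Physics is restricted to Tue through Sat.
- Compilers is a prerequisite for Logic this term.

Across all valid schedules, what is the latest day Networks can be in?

Thu

Networks must be in the same day as Compilers, which can't be after Thu, so Networks is at most Thu.
Networks at Thu is achievable: HCI in Wed; Networks in Thu; Logic in Fri; Compilers in Thu; Physics in Fri; Crypto in Mon; ML in Wed.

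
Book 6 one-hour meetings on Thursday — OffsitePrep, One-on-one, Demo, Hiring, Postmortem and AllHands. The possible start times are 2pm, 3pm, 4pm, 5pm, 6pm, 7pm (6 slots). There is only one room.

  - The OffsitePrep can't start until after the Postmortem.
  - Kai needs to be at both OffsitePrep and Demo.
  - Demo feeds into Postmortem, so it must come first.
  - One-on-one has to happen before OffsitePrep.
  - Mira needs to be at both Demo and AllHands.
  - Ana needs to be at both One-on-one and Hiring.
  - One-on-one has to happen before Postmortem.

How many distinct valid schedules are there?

Splitting on OffsitePrep: it can be 5pm (4), 6pm (16), 7pm (40). Listing each branch's schedules as (One-on-one, Demo, Hiring, Postmortem, AllHands):
OffsitePrep=5pm: (2pm,3pm,6pm,4pm,7pm) (2pm,3pm,7pm,4pm,6pm) (3pm,2pm,6pm,4pm,7pm) (3pm,2pm,7pm,4pm,6pm) — 4.
OffsitePrep=6pm: (2pm,3pm,4pm,5pm,7pm) (2pm,3pm,5pm,4pm,7pm) (2pm,3pm,7pm,4pm,5pm) (2pm,3pm,7pm,5pm,4pm) (2pm,4pm,3pm,5pm,7pm) (2pm,4pm,7pm,5pm,3pm) (3pm,2pm,4pm,5pm,7pm) (3pm,2pm,5pm,4pm,7pm) (3pm,2pm,7pm,4pm,5pm) (3pm,2pm,7pm,5pm,4pm) (3pm,4pm,2pm,5pm,7pm) (3pm,4pm,7pm,5pm,2pm) (4pm,2pm,3pm,5pm,7pm) (4pm,2pm,7pm,5pm,3pm) (4pm,3pm,2pm,5pm,7pm) (4pm,3pm,7pm,5pm,2pm) — 16.
OffsitePrep=7pm: (2pm,3pm,4pm,5pm,6pm) (2pm,3pm,4pm,6pm,5pm) (2pm,3pm,5pm,4pm,6pm) (2pm,3pm,5pm,6pm,4pm) (2pm,3pm,6pm,4pm,5pm) (2pm,3pm,6pm,5pm,4pm) (2pm,4pm,3pm,5pm,6pm) (2pm,4pm,3pm,6pm,5pm) (2pm,4pm,5pm,6pm,3pm) (2pm,4pm,6pm,5pm,3pm) (2pm,5pm,3pm,6pm,4pm) (2pm,5pm,4pm,6pm,3pm) (3pm,2pm,4pm,5pm,6pm) (3pm,2pm,4pm,6pm,5pm) (3pm,2pm,5pm,4pm,6pm) (3pm,2pm,5pm,6pm,4pm) (3pm,2pm,6pm,4pm,5pm) (3pm,2pm,6pm,5pm,4pm) (3pm,4pm,2pm,5pm,6pm) (3pm,4pm,2pm,6pm,5pm) (3pm,4pm,5pm,6pm,2pm) (3pm,4pm,6pm,5pm,2pm) (3pm,5pm,2pm,6pm,4pm) (3pm,5pm,4pm,6pm,2pm) (4pm,2pm,3pm,5pm,6pm) (4pm,2pm,3pm,6pm,5pm) (4pm,2pm,5pm,6pm,3pm) (4pm,2pm,6pm,5pm,3pm) (4pm,3pm,2pm,5pm,6pm) (4pm,3pm,2pm,6pm,5pm) (4pm,3pm,5pm,6pm,2pm) (4pm,3pm,6pm,5pm,2pm) (4pm,5pm,2pm,6pm,3pm) (4pm,5pm,3pm,6pm,2pm) (5pm,2pm,3pm,6pm,4pm) (5pm,2pm,4pm,6pm,3pm) (5pm,3pm,2pm,6pm,4pm) (5pm,3pm,4pm,6pm,2pm) (5pm,4pm,2pm,6pm,3pm) (5pm,4pm,3pm,6pm,2pm) — 40.
Summing: 4 + 16 + 40 = 60.

60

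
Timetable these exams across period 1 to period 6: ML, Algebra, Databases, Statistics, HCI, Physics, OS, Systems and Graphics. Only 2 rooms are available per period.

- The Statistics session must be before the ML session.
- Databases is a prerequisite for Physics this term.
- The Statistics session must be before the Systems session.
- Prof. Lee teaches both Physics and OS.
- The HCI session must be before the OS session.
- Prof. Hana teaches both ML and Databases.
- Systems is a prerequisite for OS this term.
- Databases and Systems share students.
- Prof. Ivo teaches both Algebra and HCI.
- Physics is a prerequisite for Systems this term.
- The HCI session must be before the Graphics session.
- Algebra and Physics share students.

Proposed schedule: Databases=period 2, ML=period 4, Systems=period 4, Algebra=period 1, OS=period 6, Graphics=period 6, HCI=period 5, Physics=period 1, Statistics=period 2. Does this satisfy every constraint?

No — it violates: Algebra and Physics share students

Prof. Ivo teaches both Algebra and HCI — holds.
Systems is a prerequisite for OS this term — holds.
Prof. Hana teaches both ML and Databases — holds.
Algebra and Physics share students — violated.
Databases and Systems share students — holds.
Databases is a prerequisite for Physics this term — violated.
Only 2 rooms are available per period — holds.
The HCI session must be before the Graphics session — holds.
The Statistics session must be before the Systems session — holds.
The HCI session must be before the OS session — holds.
Prof. Lee teaches both Physics and OS — holds.
Physics is a prerequisite for Systems this term — holds.
The Statistics session must be before the ML session — holds.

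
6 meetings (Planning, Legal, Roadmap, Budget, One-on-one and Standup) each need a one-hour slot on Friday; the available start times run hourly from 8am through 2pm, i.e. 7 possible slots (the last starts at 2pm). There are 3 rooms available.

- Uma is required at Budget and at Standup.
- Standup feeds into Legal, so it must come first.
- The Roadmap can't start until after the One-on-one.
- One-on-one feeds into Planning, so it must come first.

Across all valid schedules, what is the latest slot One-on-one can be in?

Downstream work caps One-on-one at 1pm.
One-on-one at 1pm is achievable: Standup=8am; Legal=9am; One-on-one=1pm; Roadmap=2pm; Budget=9am; Planning=2pm.

1pm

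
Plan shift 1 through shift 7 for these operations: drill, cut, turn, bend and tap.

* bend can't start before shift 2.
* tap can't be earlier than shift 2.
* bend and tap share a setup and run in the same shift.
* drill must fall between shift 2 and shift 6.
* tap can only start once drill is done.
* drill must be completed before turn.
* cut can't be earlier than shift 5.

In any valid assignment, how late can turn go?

shift 7

Precedence pushes turn to at least shift 3.
turn at shift 7 is achievable: drill=shift 2; bend=shift 3; tap=shift 3; turn=shift 7; cut=shift 5.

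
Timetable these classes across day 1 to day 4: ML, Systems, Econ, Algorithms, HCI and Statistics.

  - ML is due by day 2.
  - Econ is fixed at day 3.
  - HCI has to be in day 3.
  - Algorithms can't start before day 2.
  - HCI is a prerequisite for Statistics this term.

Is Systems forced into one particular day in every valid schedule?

No

Systems can be day 1 (e.g. Systems=day 1; Algorithms=day 2; ML=day 1; Statistics=day 4; HCI=day 3; Econ=day 3) or day 2 (e.g. ML -> day 1; Statistics -> day 4; HCI -> day 3; Econ -> day 3; Algorithms -> day 2; Systems -> day 2).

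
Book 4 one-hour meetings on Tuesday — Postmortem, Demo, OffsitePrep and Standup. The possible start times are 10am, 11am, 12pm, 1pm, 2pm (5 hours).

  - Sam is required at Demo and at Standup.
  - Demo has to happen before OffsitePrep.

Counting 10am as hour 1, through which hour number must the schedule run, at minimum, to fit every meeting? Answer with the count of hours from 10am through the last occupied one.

2

The precedence chain requires at least 2 distinct hours.
2 works (last occupied hour: 11am): for example Demo=10am; Postmortem=10am; Standup=11am; OffsitePrep=11am.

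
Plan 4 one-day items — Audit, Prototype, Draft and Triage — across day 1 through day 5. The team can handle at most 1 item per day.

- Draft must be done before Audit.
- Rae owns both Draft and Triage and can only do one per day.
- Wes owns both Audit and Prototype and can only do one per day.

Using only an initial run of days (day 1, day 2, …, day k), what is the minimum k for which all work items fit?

The precedence chain requires at least 2 distinct days.
With at most 1 per day and 4 work items, at least 4 days are needed.
4 works (last occupied day: day 4): for example Audit in day 2; Prototype in day 3; Triage in day 4; Draft in day 1.

4 days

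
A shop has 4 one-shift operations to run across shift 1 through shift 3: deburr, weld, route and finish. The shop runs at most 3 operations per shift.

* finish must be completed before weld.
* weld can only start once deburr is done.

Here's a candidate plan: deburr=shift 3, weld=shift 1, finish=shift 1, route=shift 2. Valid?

Invalid. weld can only start once deburr is done.

weld can only start once deburr is done — violated.
The shop runs at most 3 operations per shift — holds.
finish must be completed before weld — violated.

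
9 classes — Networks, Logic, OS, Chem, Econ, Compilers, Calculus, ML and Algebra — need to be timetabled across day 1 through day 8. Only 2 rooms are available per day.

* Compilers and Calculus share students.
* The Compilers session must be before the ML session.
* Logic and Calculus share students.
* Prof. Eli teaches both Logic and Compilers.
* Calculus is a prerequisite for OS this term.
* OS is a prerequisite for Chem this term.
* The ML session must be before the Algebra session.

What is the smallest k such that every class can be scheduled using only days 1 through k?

The precedence chain requires at least 3 distinct days.
With at most 2 per day and 9 classes, at least 5 days are needed.
5 works (last occupied day: day 5): for example Econ in day 5; OS in day 2; Networks in day 1; Calculus in day 1; Logic in day 4; Compilers in day 2; ML in day 3; Chem in day 3; Algebra in day 4.

5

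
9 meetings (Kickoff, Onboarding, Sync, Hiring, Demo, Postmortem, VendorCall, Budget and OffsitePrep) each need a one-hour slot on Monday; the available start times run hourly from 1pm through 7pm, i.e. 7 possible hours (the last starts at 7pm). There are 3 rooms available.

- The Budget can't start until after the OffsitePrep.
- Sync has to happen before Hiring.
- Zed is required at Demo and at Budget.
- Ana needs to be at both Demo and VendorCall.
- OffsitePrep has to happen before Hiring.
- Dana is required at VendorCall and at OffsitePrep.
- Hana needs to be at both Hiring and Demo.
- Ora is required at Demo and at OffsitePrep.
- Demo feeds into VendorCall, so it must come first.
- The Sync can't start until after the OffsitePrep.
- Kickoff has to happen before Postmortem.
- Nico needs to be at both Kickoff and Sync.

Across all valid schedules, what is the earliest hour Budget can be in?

2pm

Precedence pushes Budget to at least 2pm.
Budget at 2pm is achievable: Kickoff -> 1pm, Onboarding -> 1pm, OffsitePrep -> 1pm, Hiring -> 3pm, Sync -> 2pm, Demo -> 4pm, Postmortem -> 2pm, VendorCall -> 5pm, Budget -> 2pm.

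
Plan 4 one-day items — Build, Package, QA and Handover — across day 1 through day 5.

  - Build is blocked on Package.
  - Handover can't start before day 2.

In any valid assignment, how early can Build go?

Precedence pushes Build to at least day 2.
Build at day 2 is achievable: Build -> day 2; Package -> day 1; Handover -> day 2; QA -> day 1.

day 2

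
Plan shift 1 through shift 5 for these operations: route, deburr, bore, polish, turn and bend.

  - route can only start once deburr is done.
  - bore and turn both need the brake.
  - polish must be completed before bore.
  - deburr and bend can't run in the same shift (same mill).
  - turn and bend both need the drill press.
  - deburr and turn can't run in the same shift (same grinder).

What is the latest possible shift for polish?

Downstream work caps polish at shift 4.
polish at shift 4 is achievable: route -> shift 2; deburr -> shift 1; bore -> shift 5; bend -> shift 3; polish -> shift 4; turn -> shift 2.

shift 4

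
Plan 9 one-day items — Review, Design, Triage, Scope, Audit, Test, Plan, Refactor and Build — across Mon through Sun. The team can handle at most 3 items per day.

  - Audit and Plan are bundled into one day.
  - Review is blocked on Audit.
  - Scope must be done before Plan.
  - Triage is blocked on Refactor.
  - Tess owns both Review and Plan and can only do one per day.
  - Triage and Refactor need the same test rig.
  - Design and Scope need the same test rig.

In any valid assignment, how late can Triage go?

Sun

Precedence pushes Triage to at least Tue.
Triage at Sun is achievable: Refactor in Mon, Audit in Tue, Scope in Mon, Review in Wed, Build in Wed, Design in Tue, Triage in Sun, Test in Mon, Plan in Tue.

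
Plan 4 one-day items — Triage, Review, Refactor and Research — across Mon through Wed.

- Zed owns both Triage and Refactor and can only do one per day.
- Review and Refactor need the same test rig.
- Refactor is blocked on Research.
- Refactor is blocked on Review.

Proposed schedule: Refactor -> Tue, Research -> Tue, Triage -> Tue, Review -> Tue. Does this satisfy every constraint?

Zed owns both Triage and Refactor and can only do one per day — violated.
Refactor is blocked on Review — violated.
Refactor is blocked on Research — violated.
Review and Refactor need the same test rig — violated.

No — it violates: Zed owns both Triage and Refactor and can only do one per day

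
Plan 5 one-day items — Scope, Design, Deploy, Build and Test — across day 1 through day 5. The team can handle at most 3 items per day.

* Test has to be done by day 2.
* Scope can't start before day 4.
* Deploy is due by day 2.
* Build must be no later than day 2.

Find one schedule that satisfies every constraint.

Scope in day 4, Design in day 2, Build in day 1, Deploy in day 1, Test in day 1

Checking: Test=day 1 in [day 1,day 2]; Deploy=day 1 in [day 1,day 2]; Scope=day 4 in [day 4,day 5]; Build=day 1 in [day 1,day 2]; max 3 per day (cap 3).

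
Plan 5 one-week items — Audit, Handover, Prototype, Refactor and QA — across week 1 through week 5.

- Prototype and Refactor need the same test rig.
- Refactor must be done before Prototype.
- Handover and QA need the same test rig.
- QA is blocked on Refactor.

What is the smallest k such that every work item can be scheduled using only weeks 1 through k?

The precedence chain requires at least 2 distinct weeks.
2 works (last occupied week: week 2): for example QA in week 2, Handover in week 1, Refactor in week 1, Prototype in week 2, Audit in week 1.

2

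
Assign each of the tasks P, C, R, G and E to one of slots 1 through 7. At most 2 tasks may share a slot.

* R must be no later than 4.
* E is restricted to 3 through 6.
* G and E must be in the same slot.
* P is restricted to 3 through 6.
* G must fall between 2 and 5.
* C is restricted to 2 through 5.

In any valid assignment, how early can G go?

3

G is available from 2; G must be in the same slot as E, which can't be before 3, so G is at least 3; G's own window allows nothing later than 5.
G at 3 is achievable: C=2; G=3; R=1; E=3; P=4.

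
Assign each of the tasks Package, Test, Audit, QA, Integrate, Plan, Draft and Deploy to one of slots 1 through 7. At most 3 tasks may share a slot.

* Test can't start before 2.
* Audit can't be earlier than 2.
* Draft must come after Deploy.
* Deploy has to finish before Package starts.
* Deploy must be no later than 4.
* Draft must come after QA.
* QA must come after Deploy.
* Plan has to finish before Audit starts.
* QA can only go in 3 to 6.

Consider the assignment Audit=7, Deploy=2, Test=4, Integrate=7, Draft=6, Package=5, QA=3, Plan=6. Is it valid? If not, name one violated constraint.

Deploy must be no later than 4 — holds.
Test can't start before 2 — holds.
QA must come after Deploy — holds.
Audit can't be earlier than 2 — holds.
Deploy has to finish before Package starts — holds.
Draft must come after QA — holds.
At most 3 tasks may share a slot — holds.
Plan has to finish before Audit starts — holds.
Draft must come after Deploy — holds.
QA can only go in 3 to 6 — holds.

Yes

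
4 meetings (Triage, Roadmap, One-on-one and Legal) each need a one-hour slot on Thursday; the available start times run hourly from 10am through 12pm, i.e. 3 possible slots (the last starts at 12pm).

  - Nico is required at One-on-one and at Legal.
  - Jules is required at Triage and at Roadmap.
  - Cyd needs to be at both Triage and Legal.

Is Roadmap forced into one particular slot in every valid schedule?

No

Roadmap can be 10am (e.g. One-on-one in 10am, Triage in 11am, Roadmap in 10am, Legal in 12pm) or 11am (e.g. One-on-one in 10am, Roadmap in 11am, Triage in 10am, Legal in 11am).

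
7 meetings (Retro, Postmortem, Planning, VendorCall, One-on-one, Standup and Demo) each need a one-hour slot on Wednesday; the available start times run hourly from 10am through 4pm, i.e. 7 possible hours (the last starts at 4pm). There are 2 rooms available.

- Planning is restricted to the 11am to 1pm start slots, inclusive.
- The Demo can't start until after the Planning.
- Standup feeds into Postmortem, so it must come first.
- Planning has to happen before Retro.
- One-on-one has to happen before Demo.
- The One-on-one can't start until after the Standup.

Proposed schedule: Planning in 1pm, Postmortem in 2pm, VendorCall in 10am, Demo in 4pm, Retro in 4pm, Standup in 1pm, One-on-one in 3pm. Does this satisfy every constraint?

Standup feeds into Postmortem, so it must come first — holds.
One-on-one has to happen before Demo — holds.
The One-on-one can't start until after the Standup — holds.
Planning has to happen before Retro — holds.
The Demo can't start until after the Planning — holds.
There are 2 rooms available — holds.
Planning is restricted to the 11am to 1pm start slots, inclusive — holds.

Yes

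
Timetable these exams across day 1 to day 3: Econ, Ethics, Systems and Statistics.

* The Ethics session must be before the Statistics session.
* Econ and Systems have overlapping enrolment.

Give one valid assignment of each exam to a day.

Statistics in day 2, Systems in day 2, Econ in day 1, Ethics in day 1

Checking: Ethics(day 1) before Statistics(day 2); Econ(day 1) != Systems(day 2).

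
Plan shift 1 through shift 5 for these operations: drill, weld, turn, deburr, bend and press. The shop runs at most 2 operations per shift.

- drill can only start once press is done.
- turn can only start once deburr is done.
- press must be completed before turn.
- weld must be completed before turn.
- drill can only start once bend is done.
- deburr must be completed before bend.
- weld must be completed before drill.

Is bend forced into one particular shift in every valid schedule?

No

bend can be shift 2 (e.g. turn=shift 3, drill=shift 3, bend=shift 2, press=shift 2, deburr=shift 1, weld=shift 1) or shift 3 (e.g. drill=shift 4, weld=shift 1, turn=shift 3, bend=shift 3, press=shift 2, deburr=shift 1).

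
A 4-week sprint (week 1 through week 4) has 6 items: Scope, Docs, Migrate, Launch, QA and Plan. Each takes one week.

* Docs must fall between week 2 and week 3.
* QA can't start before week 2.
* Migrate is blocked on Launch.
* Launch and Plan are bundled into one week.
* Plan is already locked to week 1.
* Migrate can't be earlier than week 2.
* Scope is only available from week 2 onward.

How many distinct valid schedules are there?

Splitting on Scope: it can be week 2 (18), week 3 (18), week 4 (18). Listing each branch's schedules as (Docs, Migrate, Launch, QA, Plan) by week number:
Scope=week 2: (2,2,1,2,1) (2,2,1,3,1) (2,2,1,4,1) (2,3,1,2,1) (2,3,1,3,1) (2,3,1,4,1) (2,4,1,2,1) (2,4,1,3,1) (2,4,1,4,1) (3,2,1,2,1) (3,2,1,3,1) (3,2,1,4,1) (3,3,1,2,1) (3,3,1,3,1) (3,3,1,4,1) (3,4,1,2,1) (3,4,1,3,1) (3,4,1,4,1) — 18.
Scope=week 3: (2,2,1,2,1) (2,2,1,3,1) (2,2,1,4,1) (2,3,1,2,1) (2,3,1,3,1) (2,3,1,4,1) (2,4,1,2,1) (2,4,1,3,1) (2,4,1,4,1) (3,2,1,2,1) (3,2,1,3,1) (3,2,1,4,1) (3,3,1,2,1) (3,3,1,3,1) (3,3,1,4,1) (3,4,1,2,1) (3,4,1,3,1) (3,4,1,4,1) — 18.
Scope=week 4: (2,2,1,2,1) (2,2,1,3,1) (2,2,1,4,1) (2,3,1,2,1) (2,3,1,3,1) (2,3,1,4,1) (2,4,1,2,1) (2,4,1,3,1) (2,4,1,4,1) (3,2,1,2,1) (3,2,1,3,1) (3,2,1,4,1) (3,3,1,2,1) (3,3,1,3,1) (3,3,1,4,1) (3,4,1,2,1) (3,4,1,3,1) (3,4,1,4,1) — 18.
Summing: 18 + 18 + 18 = 54.

54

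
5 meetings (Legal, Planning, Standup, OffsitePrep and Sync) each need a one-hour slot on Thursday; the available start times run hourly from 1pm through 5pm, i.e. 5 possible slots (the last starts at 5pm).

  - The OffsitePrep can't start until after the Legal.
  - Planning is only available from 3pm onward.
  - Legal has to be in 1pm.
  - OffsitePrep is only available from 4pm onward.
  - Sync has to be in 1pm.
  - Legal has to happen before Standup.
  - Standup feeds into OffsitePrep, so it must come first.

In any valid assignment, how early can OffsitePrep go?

4pm

OffsitePrep is available from 4pm.
OffsitePrep at 4pm is achievable: OffsitePrep=4pm; Planning=3pm; Legal=1pm; Sync=1pm; Standup=2pm.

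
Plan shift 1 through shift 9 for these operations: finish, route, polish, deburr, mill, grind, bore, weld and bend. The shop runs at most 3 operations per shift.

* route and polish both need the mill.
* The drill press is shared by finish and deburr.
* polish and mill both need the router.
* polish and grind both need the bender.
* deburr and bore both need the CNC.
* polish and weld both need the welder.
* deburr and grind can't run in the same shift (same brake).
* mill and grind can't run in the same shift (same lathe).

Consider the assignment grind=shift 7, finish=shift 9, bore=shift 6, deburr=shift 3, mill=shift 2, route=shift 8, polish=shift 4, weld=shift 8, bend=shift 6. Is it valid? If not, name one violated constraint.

polish and mill both need the router — holds.
route and polish both need the mill — holds.
deburr and bore both need the CNC — holds.
The drill press is shared by finish and deburr — holds.
The shop runs at most 3 operations per shift — holds.
deburr and grind can't run in the same shift (same brake) — holds.
mill and grind can't run in the same shift (same lathe) — holds.
polish and weld both need the welder — holds.
polish and grind both need the bender — holds.

Yes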